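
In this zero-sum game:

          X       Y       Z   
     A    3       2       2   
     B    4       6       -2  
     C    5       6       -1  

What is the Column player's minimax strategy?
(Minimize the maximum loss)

Column should play Z, value = 2

Work:
Column player minimizes Row's maximum payoff:
Column X: max payoff to Row = 5
Column Y: max payoff to Row = 6
Column Z: max payoff to Row = 2
Minimum is 2, achieved by column Z.
Minimax strategy: Z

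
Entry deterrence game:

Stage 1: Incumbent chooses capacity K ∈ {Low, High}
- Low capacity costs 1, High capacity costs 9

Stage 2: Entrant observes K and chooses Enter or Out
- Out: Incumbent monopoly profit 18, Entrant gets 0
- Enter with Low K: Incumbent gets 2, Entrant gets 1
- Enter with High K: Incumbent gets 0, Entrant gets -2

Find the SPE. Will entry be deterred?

SPE: (High, Enter|Low, Out|High); Entry deterred. Incumbent net profit = 9

Work:
After Low K: Entrant enters (1 > 0)
After High K: Entrant stays out (-2 < 0)
Incumbent: Low → 2−1=1, High → 18−9=9
Incumbent chooses High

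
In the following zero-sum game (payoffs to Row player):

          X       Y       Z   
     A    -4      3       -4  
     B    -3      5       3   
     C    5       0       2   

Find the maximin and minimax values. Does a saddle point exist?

Maximin = 0, Minimax = 3, Saddle: False

Work:
Row minimums: [-4, -3, 0] → maximin = 0
Column maximums: [5, 5, 3] → minimax = 3
No saddle point (maximin ≠ minimax). Mixed strategy needed.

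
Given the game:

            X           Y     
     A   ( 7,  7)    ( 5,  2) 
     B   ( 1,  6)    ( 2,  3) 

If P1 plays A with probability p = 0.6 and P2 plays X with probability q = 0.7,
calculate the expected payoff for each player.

E[P1] = 4.36, E[P2] = 5.34

Work:
E[P1] = p·q·π₁(A,X) + p·(1-q)·π₁(A,Y) + (1-p)·q·π₁(B,X) + (1-p)·(1-q)·π₁(B,Y)
= 0.6·0.7·7 + 0.6·0.3·5 + 0.4·0.7·1 + 0.4·0.3·2
= 4.36

E[P2] = 5.34 (similar calculation)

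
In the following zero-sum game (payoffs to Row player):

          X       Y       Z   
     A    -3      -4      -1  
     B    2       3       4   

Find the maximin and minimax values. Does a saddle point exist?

Maximin = 2, Minimax = 2, Saddle: True

Work:
Row minimums: [-4, 2] → maximin = 2
Column maximums: [2, 3, 4] → minimax = 2
Saddle point exists! Game value = 2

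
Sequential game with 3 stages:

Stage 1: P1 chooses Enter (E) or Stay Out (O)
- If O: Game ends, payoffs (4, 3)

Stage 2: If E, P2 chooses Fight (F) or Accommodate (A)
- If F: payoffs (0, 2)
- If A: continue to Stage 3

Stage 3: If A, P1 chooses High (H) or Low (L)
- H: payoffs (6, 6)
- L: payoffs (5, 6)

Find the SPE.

SPE: (E, A, H); Outcome (6, 6)

Work:
Stage 3: P1 chooses H (6 vs 5)
Stage 2: P2: F->2, A->6 (anticipating H). Choose A
Stage 1: P1: O->4, E->6 (anticipating A, H). Choose E
SPE path: E -> A -> H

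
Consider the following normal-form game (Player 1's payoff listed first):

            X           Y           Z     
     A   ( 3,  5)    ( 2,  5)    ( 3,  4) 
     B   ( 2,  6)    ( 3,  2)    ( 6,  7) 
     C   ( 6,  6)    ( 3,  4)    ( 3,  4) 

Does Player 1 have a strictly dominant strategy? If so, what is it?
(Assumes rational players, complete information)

No strictly dominant strategy exists for Player 1

Work:
A strategy strictly dominates another if it gives a strictly higher payoff against every opponent action. Compare each pair of P1's strategies column-by-column:
  A vs B: [3 vs 2, 2 vs 3, 3 vs 6] → A does not strictly dominate B (column Y: 2 ≤ 3)
  A vs C: [3 vs 6, 2 vs 3, 3 vs 3] → A does not strictly dominate C (column X: 3 ≤ 6)
  B vs A: [2 vs 3, 3 vs 2, 6 vs 3] → B does not strictly dominate A (column X: 2 ≤ 3)
  B vs C: [2 vs 6, 3 vs 3, 6 vs 3] → B does not strictly dominate C (column X: 2 ≤ 6)
  C vs A: [6 vs 3, 3 vs 2, 3 vs 3] → C does not strictly dominate A (column Z: 3 ≤ 3)
  C vs B: [6 vs 2, 3 vs 3, 3 vs 6] → C does not strictly dominate B (column Y: 3 ≤ 3)
No single strategy strictly dominates all others → no strictly dominant strategy.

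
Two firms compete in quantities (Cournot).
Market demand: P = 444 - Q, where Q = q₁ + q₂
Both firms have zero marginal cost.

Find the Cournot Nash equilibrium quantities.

q₁* = q₂* = 148.0; P* = 148.0

Work:
Profit: π_i = P·q_i = (a - q_i - q_j)·q_i
FOC: ∂π_i/∂q_i = a - 2q_i - q_j = 0
Reaction function: q_i = (444 - q_j)/2
Symmetry: q* = 444/3 = 148.0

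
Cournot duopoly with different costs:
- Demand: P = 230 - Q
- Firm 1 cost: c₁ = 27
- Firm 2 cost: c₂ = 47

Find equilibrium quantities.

q₁* = 74.33, q₂* = 54.33

Work:
Reaction: q₁ = (230 - 27 - q₂)/2
Reaction: q₂ = (230 - 47 - q₁)/2
Solve simultaneously:
q₁* = (230 - 2×27 + 47)/3 = 74.33
q₂* = (230 - 2×47 + 27)/3 = 54.33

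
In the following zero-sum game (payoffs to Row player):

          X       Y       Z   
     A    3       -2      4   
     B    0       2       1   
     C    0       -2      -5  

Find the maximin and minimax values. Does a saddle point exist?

Maximin = 0, Minimax = 2, Saddle: False

Work:
Row minimums: [-2, 0, -5] → maximin = 0
Column maximums: [3, 2, 4] → minimax = 2
No saddle point (maximin ≠ minimax). Mixed strategy needed.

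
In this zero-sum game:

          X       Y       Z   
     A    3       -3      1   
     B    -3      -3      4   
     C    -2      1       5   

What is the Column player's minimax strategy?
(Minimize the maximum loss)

Column should play Y, value = 1

Work:
Column player minimizes Row's maximum payoff:
Column X: max payoff to Row = 3
Column Y: max payoff to Row = 1
Column Z: max payoff to Row = 5
Minimum is 1, achieved by column Y.
Minimax strategy: Y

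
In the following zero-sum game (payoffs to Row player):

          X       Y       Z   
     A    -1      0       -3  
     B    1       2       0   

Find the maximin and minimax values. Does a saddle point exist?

Maximin = 0, Minimax = 0, Saddle: True

Work:
Row minimums: [-3, 0] → maximin = 0
Column maximums: [1, 2, 0] → minimax = 0
Saddle point exists! Game value = 0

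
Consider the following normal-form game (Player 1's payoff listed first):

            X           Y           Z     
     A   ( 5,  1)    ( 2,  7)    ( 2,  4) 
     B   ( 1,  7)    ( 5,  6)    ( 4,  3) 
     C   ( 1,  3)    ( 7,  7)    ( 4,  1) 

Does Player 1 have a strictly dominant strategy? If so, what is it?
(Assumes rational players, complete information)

No strictly dominant strategy exists for Player 1

Work:
A strategy strictly dominates another if it gives a strictly higher payoff against every opponent action. Compare each pair of P1's strategies column-by-column:
  A vs B: [5 vs 1, 2 vs 5, 2 vs 4] → A does not strictly dominate B (column Y: 2 ≤ 5)
  A vs C: [5 vs 1, 2 vs 7, 2 vs 4] → A does not strictly dominate C (column Y: 2 ≤ 7)
  B vs A: [1 vs 5, 5 vs 2, 4 vs 2] → B does not strictly dominate A (column X: 1 ≤ 5)
  B vs C: [1 vs 1, 5 vs 7, 4 vs 4] → B does not strictly dominate C (column X: 1 ≤ 1)
  C vs A: [1 vs 5, 7 vs 2, 4 vs 2] → C does not strictly dominate A (column X: 1 ≤ 5)
  C vs B: [1 vs 1, 7 vs 5, 4 vs 4] → C does not strictly dominate B (column X: 1 ≤ 1)
No single strategy strictly dominates all others → no strictly dominant strategy.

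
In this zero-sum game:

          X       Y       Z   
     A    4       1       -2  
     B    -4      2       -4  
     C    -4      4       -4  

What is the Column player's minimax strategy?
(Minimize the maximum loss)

Column should play Z, value = -2

Work:
Column player minimizes Row's maximum payoff:
Column X: max payoff to Row = 4
Column Y: max payoff to Row = 4
Column Z: max payoff to Row = -2
Minimum is -2, achieved by column Z.
Minimax strategy: Z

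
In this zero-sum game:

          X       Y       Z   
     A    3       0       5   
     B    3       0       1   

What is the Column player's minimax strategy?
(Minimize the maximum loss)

Column should play Y, value = 0

Work:
Column player minimizes Row's maximum payoff:
Column X: max payoff to Row = 3
Column Y: max payoff to Row = 0
Column Z: max payoff to Row = 5
Minimum is 0, achieved by column Y.
Minimax strategy: Y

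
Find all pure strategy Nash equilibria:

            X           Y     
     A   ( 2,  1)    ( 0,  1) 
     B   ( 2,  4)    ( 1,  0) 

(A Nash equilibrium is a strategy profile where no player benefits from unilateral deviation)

Nash equilibrium: (A, X), (B, X)

Work:
Best responses:
  P1 vs X: payoffs [2, 2] → best response A/B (payoff 2)
  P1 vs Y: payoffs [0, 1] → best response B (payoff 1)
  P2 vs A: payoffs [1, 1] → best response X/Y (payoff 1)
  P2 vs B: payoffs [4, 0] → best response X (payoff 4)
Mutual best responses: (A,X), (B,X) → Nash equilibria.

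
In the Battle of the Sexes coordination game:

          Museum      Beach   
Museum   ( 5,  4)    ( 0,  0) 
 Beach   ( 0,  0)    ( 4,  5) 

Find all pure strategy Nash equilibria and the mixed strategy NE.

Pure NE: (Museum, Museum) and (Beach, Beach); Mixed NE: p = 0.5556, q = 0.4444

Work:
Check pure NE:
(Museum, Museum): (5, 4) - no unilateral deviation beneficial
(Beach, Beach): (4, 5) - no unilateral deviation beneficial
Mixed NE: P1 plays Museum with p = 0.5556, P2 plays Museum with q = 0.4444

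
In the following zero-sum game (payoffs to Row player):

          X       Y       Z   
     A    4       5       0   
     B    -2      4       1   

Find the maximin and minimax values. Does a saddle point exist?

Maximin = 0, Minimax = 1, Saddle: False

Work:
Row minimums: [0, -2] → maximin = 0
Column maximums: [4, 5, 1] → minimax = 1
No saddle point (maximin ≠ minimax). Mixed strategy needed.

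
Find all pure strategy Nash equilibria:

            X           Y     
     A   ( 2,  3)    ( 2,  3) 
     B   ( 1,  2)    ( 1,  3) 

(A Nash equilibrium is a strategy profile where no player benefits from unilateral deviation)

Nash equilibrium: (A, X), (A, Y)

Work:
Best responses:
  P1 vs X: payoffs [2, 1] → best response A (payoff 2)
  P1 vs Y: payoffs [2, 1] → best response A (payoff 2)
  P2 vs A: payoffs [3, 3] → best response X/Y (payoff 3)
  P2 vs B: payoffs [2, 3] → best response Y (payoff 3)
Mutual best responses: (A,X), (A,Y) → Nash equilibria.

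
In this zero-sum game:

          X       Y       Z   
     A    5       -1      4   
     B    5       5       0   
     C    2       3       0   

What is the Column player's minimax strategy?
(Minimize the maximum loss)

Column should play Z, value = 4

Work:
Column player minimizes Row's maximum payoff:
Column X: max payoff to Row = 5
Column Y: max payoff to Row = 5
Column Z: max payoff to Row = 4
Minimum is 4, achieved by column Z.
Minimax strategy: Z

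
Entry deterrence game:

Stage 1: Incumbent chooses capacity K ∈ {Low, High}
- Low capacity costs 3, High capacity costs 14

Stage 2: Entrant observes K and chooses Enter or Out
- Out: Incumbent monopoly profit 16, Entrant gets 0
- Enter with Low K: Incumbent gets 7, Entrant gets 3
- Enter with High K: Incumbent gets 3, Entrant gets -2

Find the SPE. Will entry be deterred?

SPE: (Low, Enter|Low, Out|High); Entry not deterred. Incumbent net profit = 4, Entrant gets 3

Work:
After Low K: Entrant enters (3 > 0)
After High K: Entrant stays out (-2 < 0)
Incumbent: Low → 7−3=4, High → 16−14=2
Incumbent chooses Low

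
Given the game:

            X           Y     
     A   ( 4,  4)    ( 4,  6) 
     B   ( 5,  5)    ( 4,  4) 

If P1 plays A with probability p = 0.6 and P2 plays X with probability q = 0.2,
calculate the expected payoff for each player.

E[P1] = 4.08, E[P2] = 5.04

Work:
E[P1] = p·q·π₁(A,X) + p·(1-q)·π₁(A,Y) + (1-p)·q·π₁(B,X) + (1-p)·(1-q)·π₁(B,Y)
= 0.6·0.2·4 + 0.6·0.8·4 + 0.4·0.2·5 + 0.4·0.8·4
= 4.08

E[P2] = 5.04 (similar calculation)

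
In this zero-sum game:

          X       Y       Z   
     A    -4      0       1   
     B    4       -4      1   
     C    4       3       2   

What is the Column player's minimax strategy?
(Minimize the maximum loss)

Column should play Z, value = 2

Work:
Column player minimizes Row's maximum payoff:
Column X: max payoff to Row = 4
Column Y: max payoff to Row = 3
Column Z: max payoff to Row = 2
Minimum is 2, achieved by column Z.
Minimax strategy: Z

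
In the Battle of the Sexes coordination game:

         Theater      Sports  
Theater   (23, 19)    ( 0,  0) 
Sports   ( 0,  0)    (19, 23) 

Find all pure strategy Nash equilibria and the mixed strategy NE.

Pure NE: (Theater, Theater) and (Sports, Sports); Mixed NE: p = 0.5476, q = 0.4524

Work:
Check pure NE:
(Theater, Theater): (23, 19) - no unilateral deviation beneficial
(Sports, Sports): (19, 23) - no unilateral deviation beneficial
Mixed NE: P1 plays Theater with p = 0.5476, P2 plays Theater with q = 0.4524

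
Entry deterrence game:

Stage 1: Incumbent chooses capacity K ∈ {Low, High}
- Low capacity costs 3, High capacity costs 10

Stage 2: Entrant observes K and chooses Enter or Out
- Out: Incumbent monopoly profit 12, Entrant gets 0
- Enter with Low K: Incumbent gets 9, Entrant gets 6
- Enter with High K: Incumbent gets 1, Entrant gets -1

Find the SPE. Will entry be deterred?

SPE: (Low, Enter|Low, Out|High); Entry not deterred. Incumbent net profit = 6, Entrant gets 6

Work:
After Low K: Entrant enters (6 > 0)
After High K: Entrant stays out (-1 < 0)
Incumbent: Low → 9−3=6, High → 12−10=2
Incumbent chooses Low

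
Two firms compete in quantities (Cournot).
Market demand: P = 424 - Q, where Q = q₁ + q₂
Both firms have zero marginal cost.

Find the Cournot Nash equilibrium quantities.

q₁* = q₂* = 141.33; P* = 141.33

Work:
Profit: π_i = P·q_i = (a - q_i - q_j)·q_i
FOC: ∂π_i/∂q_i = a - 2q_i - q_j = 0
Reaction function: q_i = (424 - q_j)/2
Symmetry: q* = 424/3 = 141.33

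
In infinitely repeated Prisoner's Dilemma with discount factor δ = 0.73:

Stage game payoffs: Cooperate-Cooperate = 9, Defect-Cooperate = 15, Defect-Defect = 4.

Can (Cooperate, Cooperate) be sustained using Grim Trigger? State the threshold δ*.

δ* = 0.5455; since δ = 0.73 ≥ 0.5455, cooperation can be sustained

Work:
For Grim Trigger:
Cooperate forever: 9/(1-δ)
Defect then punished: 15 + 4·δ/(1-δ)
Need: 9/(1-δ) ≥ 15 + 4·δ/(1-δ)
Solving: δ ≥ (T-R)/(T-P) = (15-9)/(15-4) = 0.5455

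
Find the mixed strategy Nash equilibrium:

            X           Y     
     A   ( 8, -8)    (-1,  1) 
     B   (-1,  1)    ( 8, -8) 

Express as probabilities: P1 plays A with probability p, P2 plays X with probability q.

p = 0.5, q = 0.5

Work:
Find probabilities that make opponent indifferent:
P2 chooses q to make P1 indifferent between A and B
P1 chooses p to make P2 indifferent between X and Y
Mixed NE: P1 plays (A: 0.5, B: 0.5), P2 plays (X: 0.5, Y: 0.5)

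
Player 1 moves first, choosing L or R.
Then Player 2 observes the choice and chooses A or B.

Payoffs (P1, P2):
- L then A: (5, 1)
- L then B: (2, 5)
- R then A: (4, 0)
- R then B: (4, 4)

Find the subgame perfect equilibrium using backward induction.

P1 plays R, P2 plays B after L and B after R; Payoff (4, 4)

Work:
Backward induction:
After L: P2 chooses B → P1 gets 2
After R: P2 chooses B → P1 gets 4
P1 chooses R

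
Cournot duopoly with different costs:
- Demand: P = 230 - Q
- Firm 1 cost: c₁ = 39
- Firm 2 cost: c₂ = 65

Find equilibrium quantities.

q₁* = 72.33, q₂* = 46.33

Work:
Reaction: q₁ = (230 - 39 - q₂)/2
Reaction: q₂ = (230 - 65 - q₁)/2
Solve simultaneously:
q₁* = (230 - 2×39 + 65)/3 = 72.33
q₂* = (230 - 2×65 + 39)/3 = 46.33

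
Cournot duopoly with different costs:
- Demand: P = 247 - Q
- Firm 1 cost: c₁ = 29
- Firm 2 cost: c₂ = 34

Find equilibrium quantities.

q₁* = 74.33, q₂* = 69.33

Work:
Reaction: q₁ = (247 - 29 - q₂)/2
Reaction: q₂ = (247 - 34 - q₁)/2
Solve simultaneously:
q₁* = (247 - 2×29 + 34)/3 = 74.33
q₂* = (247 - 2×34 + 29)/3 = 69.33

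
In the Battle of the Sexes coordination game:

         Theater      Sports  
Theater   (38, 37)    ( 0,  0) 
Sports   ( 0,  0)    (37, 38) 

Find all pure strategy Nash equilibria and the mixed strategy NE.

Pure NE: (Theater, Theater) and (Sports, Sports); Mixed NE: p = 0.5067, q = 0.4933

Work:
Check pure NE:
(Theater, Theater): (38, 37) - no unilateral deviation beneficial
(Sports, Sports): (37, 38) - no unilateral deviation beneficial
Mixed NE: P1 plays Theater with p = 0.5067, P2 plays Theater with q = 0.4933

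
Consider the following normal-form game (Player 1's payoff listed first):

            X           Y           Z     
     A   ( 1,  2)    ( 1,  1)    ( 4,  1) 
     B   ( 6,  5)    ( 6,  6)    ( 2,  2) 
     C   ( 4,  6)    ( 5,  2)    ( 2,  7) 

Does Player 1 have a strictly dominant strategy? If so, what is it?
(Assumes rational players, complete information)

No strictly dominant strategy exists for Player 1

Work:
A strategy strictly dominates another if it gives a strictly higher payoff against every opponent action. Compare each pair of P1's strategies column-by-column:
  A vs B: [1 vs 6, 1 vs 6, 4 vs 2] → A does not strictly dominate B (column X: 1 ≤ 6)
  A vs C: [1 vs 4, 1 vs 5, 4 vs 2] → A does not strictly dominate C (column X: 1 ≤ 4)
  B vs A: [6 vs 1, 6 vs 1, 2 vs 4] → B does not strictly dominate A (column Z: 2 ≤ 4)
  B vs C: [6 vs 4, 6 vs 5, 2 vs 2] → B does not strictly dominate C (column Z: 2 ≤ 2)
  C vs A: [4 vs 1, 5 vs 1, 2 vs 4] → C does not strictly dominate A (column Z: 2 ≤ 4)
  C vs B: [4 vs 6, 5 vs 6, 2 vs 2] → C does not strictly dominate B (column X: 4 ≤ 6)
No single strategy strictly dominates all others → no strictly dominant strategy.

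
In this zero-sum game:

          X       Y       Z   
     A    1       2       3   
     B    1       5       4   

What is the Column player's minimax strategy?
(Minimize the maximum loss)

Column should play X, value = 1

Work:
Column player minimizes Row's maximum payoff:
Column X: max payoff to Row = 1
Column Y: max payoff to Row = 5
Column Z: max payoff to Row = 4
Minimum is 1, achieved by column X.
Minimax strategy: X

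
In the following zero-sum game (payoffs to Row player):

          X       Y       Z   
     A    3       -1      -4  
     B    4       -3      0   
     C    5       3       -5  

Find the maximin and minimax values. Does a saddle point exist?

Maximin = -3, Minimax = 0, Saddle: False

Work:
Row minimums: [-4, -3, -5] → maximin = -3
Column maximums: [5, 3, 0] → minimax = 0
No saddle point (maximin ≠ minimax). Mixed strategy needed.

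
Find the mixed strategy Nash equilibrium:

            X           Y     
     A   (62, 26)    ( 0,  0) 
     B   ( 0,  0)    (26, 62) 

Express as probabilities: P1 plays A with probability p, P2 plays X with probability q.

p = 0.7045, q = 0.2955

Work:
Find probabilities that make opponent indifferent:
P2 chooses q to make P1 indifferent between A and B
P1 chooses p to make P2 indifferent between X and Y
Mixed NE: P1 plays (A: 0.7045, B: 0.2955), P2 plays (X: 0.2955, Y: 0.7045)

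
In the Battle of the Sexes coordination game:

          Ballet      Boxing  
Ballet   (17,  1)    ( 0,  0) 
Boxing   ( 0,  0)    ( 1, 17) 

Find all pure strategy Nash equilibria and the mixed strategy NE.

Pure NE: (Ballet, Ballet) and (Boxing, Boxing); Mixed NE: p = 0.9444, q = 0.0556

Work:
Check pure NE:
(Ballet, Ballet): (17, 1) - no unilateral deviation beneficial
(Boxing, Boxing): (1, 17) - no unilateral deviation beneficial
Mixed NE: P1 plays Ballet with p = 0.9444, P2 plays Ballet with q = 0.0556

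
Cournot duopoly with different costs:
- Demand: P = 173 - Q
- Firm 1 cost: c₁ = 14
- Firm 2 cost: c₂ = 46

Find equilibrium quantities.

q₁* = 63.67, q₂* = 31.67

Work:
Reaction: q₁ = (173 - 14 - q₂)/2
Reaction: q₂ = (173 - 46 - q₁)/2
Solve simultaneously:
q₁* = (173 - 2×14 + 46)/3 = 63.67
q₂* = (173 - 2×46 + 14)/3 = 31.67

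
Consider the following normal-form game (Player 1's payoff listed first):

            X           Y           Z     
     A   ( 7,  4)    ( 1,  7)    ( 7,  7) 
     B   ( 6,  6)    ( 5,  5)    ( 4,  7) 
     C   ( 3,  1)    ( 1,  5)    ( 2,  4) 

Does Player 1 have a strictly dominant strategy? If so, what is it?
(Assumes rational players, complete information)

No strictly dominant strategy exists for Player 1

Work:
A strategy strictly dominates another if it gives a strictly higher payoff against every opponent action. Compare each pair of P1's strategies column-by-column:
  A vs B: [7 vs 6, 1 vs 5, 7 vs 4] → A does not strictly dominate B (column Y: 1 ≤ 5)
  A vs C: [7 vs 3, 1 vs 1, 7 vs 2] → A does not strictly dominate C (column Y: 1 ≤ 1)
  B vs A: [6 vs 7, 5 vs 1, 4 vs 7] → B does not strictly dominate A (column X: 6 ≤ 7)
  B vs C: [6 vs 3, 5 vs 1, 4 vs 2] → B strictly dominates C
  C vs A: [3 vs 7, 1 vs 1, 2 vs 7] → C does not strictly dominate A (column X: 3 ≤ 7)
  C vs B: [3 vs 6, 1 vs 5, 2 vs 4] → C does not strictly dominate B (column X: 3 ≤ 6)
No single strategy strictly dominates all others → no strictly dominant strategy.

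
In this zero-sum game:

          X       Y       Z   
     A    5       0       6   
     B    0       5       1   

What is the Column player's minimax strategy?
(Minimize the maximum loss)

Column should play X or Y (all achieve the minimum), value = 5

Work:
Column player minimizes Row's maximum payoff:
Column X: max payoff to Row = 5
Column Y: max payoff to Row = 5
Column Z: max payoff to Row = 6
Minimum is 5, achieved by columns X, Y (tied).
Each of X or Y is a minimax strategy.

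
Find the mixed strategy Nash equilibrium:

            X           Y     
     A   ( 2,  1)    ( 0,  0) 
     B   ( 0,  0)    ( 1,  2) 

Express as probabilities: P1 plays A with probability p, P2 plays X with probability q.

p = 0.6667, q = 0.3333

Work:
Find probabilities that make opponent indifferent:
P2 chooses q to make P1 indifferent between A and B
P1 chooses p to make P2 indifferent between X and Y
Mixed NE: P1 plays (A: 0.6667, B: 0.3333), P2 plays (X: 0.3333, Y: 0.6667)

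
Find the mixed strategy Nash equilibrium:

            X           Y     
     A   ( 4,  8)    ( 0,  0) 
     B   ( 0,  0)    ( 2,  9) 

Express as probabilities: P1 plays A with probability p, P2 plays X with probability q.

p = 0.5294, q = 0.3333

Work:
Find probabilities that make opponent indifferent:
P2 chooses q to make P1 indifferent between A and B
P1 chooses p to make P2 indifferent between X and Y
Mixed NE: P1 plays (A: 0.5294, B: 0.4706), P2 plays (X: 0.3333, Y: 0.6667)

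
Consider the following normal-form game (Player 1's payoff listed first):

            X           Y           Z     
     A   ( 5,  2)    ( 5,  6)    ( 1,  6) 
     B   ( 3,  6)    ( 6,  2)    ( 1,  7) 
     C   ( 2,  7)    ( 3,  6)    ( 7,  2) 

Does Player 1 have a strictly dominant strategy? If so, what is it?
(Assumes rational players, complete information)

No strictly dominant strategy exists for Player 1

Work:
A strategy strictly dominates another if it gives a strictly higher payoff against every opponent action. Compare each pair of P1's strategies column-by-column:
  A vs B: [5 vs 3, 5 vs 6, 1 vs 1] → A does not strictly dominate B (column Y: 5 ≤ 6)
  A vs C: [5 vs 2, 5 vs 3, 1 vs 7] → A does not strictly dominate C (column Z: 1 ≤ 7)
  B vs A: [3 vs 5, 6 vs 5, 1 vs 1] → B does not strictly dominate A (column X: 3 ≤ 5)
  B vs C: [3 vs 2, 6 vs 3, 1 vs 7] → B does not strictly dominate C (column Z: 1 ≤ 7)
  C vs A: [2 vs 5, 3 vs 5, 7 vs 1] → C does not strictly dominate A (column X: 2 ≤ 5)
  C vs B: [2 vs 3, 3 vs 6, 7 vs 1] → C does not strictly dominate B (column X: 2 ≤ 3)
No single strategy strictly dominates all others → no strictly dominant strategy.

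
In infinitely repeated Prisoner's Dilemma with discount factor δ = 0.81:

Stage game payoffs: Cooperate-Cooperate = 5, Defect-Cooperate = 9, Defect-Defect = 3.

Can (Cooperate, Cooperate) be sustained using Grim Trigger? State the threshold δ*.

δ* = 0.6667; since δ = 0.81 ≥ 0.6667, cooperation can be sustained

Work:
For Grim Trigger:
Cooperate forever: 5/(1-δ)
Defect then punished: 9 + 3·δ/(1-δ)
Need: 5/(1-δ) ≥ 9 + 3·δ/(1-δ)
Solving: δ ≥ (T-R)/(T-P) = (9-5)/(9-3) = 0.6667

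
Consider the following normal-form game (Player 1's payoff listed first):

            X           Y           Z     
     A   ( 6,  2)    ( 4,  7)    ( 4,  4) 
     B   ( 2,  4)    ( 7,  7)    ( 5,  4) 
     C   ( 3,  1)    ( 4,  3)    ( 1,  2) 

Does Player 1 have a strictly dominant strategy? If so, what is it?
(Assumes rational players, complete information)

No strictly dominant strategy exists for Player 1

Work:
A strategy strictly dominates another if it gives a strictly higher payoff against every opponent action. Compare each pair of P1's strategies column-by-column:
  A vs B: [6 vs 2, 4 vs 7, 4 vs 5] → A does not strictly dominate B (column Y: 4 ≤ 7)
  A vs C: [6 vs 3, 4 vs 4, 4 vs 1] → A does not strictly dominate C (column Y: 4 ≤ 4)
  B vs A: [2 vs 6, 7 vs 4, 5 vs 4] → B does not strictly dominate A (column X: 2 ≤ 6)
  B vs C: [2 vs 3, 7 vs 4, 5 vs 1] → B does not strictly dominate C (column X: 2 ≤ 3)
  C vs A: [3 vs 6, 4 vs 4, 1 vs 4] → C does not strictly dominate A (column X: 3 ≤ 6)
  C vs B: [3 vs 2, 4 vs 7, 1 vs 5] → C does not strictly dominate B (column Y: 4 ≤ 7)
No single strategy strictly dominates all others → no strictly dominant strategy.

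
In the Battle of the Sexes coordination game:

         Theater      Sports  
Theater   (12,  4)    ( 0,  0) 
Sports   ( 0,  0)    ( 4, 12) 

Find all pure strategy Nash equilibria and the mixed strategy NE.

Pure NE: (Theater, Theater) and (Sports, Sports); Mixed NE: p = 0.75, q = 0.25

Work:
Check pure NE:
(Theater, Theater): (12, 4) - no unilateral deviation beneficial
(Sports, Sports): (4, 12) - no unilateral deviation beneficial
Mixed NE: P1 plays Theater with p = 0.75, P2 plays Theater with q = 0.25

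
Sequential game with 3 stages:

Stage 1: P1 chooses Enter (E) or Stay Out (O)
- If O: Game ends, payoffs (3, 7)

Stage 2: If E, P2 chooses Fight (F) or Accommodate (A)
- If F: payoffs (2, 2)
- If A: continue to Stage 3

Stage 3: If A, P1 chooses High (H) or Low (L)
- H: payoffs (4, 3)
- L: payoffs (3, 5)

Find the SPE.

SPE: (E, A, H); Outcome (4, 3)

Work:
Stage 3: P1 chooses H (4 vs 3)
Stage 2: P2: F->2, A->3 (anticipating H). Choose A
Stage 1: P1: O->3, E->4 (anticipating A, H). Choose E
SPE path: E -> A -> H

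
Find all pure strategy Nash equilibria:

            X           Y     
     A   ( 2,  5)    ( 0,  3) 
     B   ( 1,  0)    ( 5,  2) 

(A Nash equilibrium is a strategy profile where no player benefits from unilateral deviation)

Nash equilibrium: (A, X), (B, Y)

Work:
Best responses:
  P1 vs X: payoffs [2, 1] → best response A (payoff 2)
  P1 vs Y: payoffs [0, 5] → best response B (payoff 5)
  P2 vs A: payoffs [5, 3] → best response X (payoff 5)
  P2 vs B: payoffs [0, 2] → best response Y (payoff 2)
Mutual best responses: (A,X), (B,Y) → Nash equilibria.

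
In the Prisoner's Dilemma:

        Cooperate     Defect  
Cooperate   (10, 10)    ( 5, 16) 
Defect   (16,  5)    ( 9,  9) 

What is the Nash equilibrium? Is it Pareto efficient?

(Defect, Defect) is NE; not Pareto efficient

Work:
Defect dominates Cooperate for both players:
If P2 cooperates: Defect (16) > Cooperate (10)
If P2 defects: Defect (9) > Cooperate (5)
NE: (Defect, Defect) with payoff (9, 9)
But (Cooperate, Cooperate) = (10, 10) Pareto dominates (9, 9)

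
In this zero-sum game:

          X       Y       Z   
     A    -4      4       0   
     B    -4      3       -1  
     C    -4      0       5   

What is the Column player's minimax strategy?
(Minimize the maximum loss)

Column should play X, value = -4

Work:
Column player minimizes Row's maximum payoff:
Column X: max payoff to Row = -4
Column Y: max payoff to Row = 4
Column Z: max payoff to Row = 5
Minimum is -4, achieved by column X.
Minimax strategy: X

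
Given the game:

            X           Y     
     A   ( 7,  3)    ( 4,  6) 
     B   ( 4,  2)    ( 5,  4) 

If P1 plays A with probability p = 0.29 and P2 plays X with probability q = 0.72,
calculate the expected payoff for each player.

E[P1] = 4.8252, E[P2] = 2.9312

Work:
E[P1] = p·q·π₁(A,X) + p·(1-q)·π₁(A,Y) + (1-p)·q·π₁(B,X) + (1-p)·(1-q)·π₁(B,Y)
= 0.29·0.72·7 + 0.29·0.28·4 + 0.71·0.72·4 + 0.71·0.28·5
= 4.8252

E[P2] = 2.9312 (similar calculation)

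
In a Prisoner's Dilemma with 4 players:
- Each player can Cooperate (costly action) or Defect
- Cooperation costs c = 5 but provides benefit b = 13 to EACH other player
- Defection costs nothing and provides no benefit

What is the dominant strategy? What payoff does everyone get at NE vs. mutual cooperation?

Dominant: Defect; NE payoff = 0; Coop payoff = 34

Work:
Defect dominates (saves cost c = 5, benefit to others is external)
NE: All defect → everyone gets 0
If all cooperate: each receives (3)×13 - 5 = 34
Social dilemma: 34 > 0 but NE gives 0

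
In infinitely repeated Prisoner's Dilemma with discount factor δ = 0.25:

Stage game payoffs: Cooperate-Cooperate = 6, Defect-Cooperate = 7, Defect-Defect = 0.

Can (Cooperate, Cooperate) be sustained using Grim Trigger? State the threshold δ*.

δ* = 0.1429; since δ = 0.25 ≥ 0.1429, cooperation can be sustained

Work:
For Grim Trigger:
Cooperate forever: 6/(1-δ)
Defect then punished: 7 + 0·δ/(1-δ)
Need: 6/(1-δ) ≥ 7 + 0·δ/(1-δ)
Solving: δ ≥ (T-R)/(T-P) = (7-6)/(7-0) = 0.1429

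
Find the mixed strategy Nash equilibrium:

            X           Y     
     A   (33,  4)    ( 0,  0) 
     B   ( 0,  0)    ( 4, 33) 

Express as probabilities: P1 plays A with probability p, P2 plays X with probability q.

p = 0.8919, q = 0.1081

Work:
Find probabilities that make opponent indifferent:
P2 chooses q to make P1 indifferent between A and B
P1 chooses p to make P2 indifferent between X and Y
Mixed NE: P1 plays (A: 0.8919, B: 0.1081), P2 plays (X: 0.1081, Y: 0.8919)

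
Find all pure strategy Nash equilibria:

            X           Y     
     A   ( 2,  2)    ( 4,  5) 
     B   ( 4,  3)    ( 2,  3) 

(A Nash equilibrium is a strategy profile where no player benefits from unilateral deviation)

Nash equilibrium: (A, Y), (B, X)

Work:
Best responses:
  P1 vs X: payoffs [2, 4] → best response B (payoff 4)
  P1 vs Y: payoffs [4, 2] → best response A (payoff 4)
  P2 vs A: payoffs [2, 5] → best response Y (payoff 5)
  P2 vs B: payoffs [3, 3] → best response X/Y (payoff 3)
Mutual best responses: (A,Y), (B,X) → Nash equilibria.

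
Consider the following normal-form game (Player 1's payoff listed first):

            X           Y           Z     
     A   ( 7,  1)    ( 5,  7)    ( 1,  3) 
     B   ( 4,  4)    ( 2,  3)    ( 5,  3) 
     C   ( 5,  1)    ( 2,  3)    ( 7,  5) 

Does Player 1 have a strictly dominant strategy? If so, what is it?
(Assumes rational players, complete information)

No strictly dominant strategy exists for Player 1

Work:
A strategy strictly dominates another if it gives a strictly higher payoff against every opponent action. Compare each pair of P1's strategies column-by-column:
  A vs B: [7 vs 4, 5 vs 2, 1 vs 5] → A does not strictly dominate B (column Z: 1 ≤ 5)
  A vs C: [7 vs 5, 5 vs 2, 1 vs 7] → A does not strictly dominate C (column Z: 1 ≤ 7)
  B vs A: [4 vs 7, 2 vs 5, 5 vs 1] → B does not strictly dominate A (column X: 4 ≤ 7)
  B vs C: [4 vs 5, 2 vs 2, 5 vs 7] → B does not strictly dominate C (column X: 4 ≤ 5)
  C vs A: [5 vs 7, 2 vs 5, 7 vs 1] → C does not strictly dominate A (column X: 5 ≤ 7)
  C vs B: [5 vs 4, 2 vs 2, 7 vs 5] → C does not strictly dominate B (column Y: 2 ≤ 2)
No single strategy strictly dominates all others → no strictly dominant strategy.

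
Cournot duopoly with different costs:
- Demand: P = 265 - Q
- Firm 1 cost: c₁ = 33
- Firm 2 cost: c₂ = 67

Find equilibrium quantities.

q₁* = 88.67, q₂* = 54.67

Work:
Reaction: q₁ = (265 - 33 - q₂)/2
Reaction: q₂ = (265 - 67 - q₁)/2
Solve simultaneously:
q₁* = (265 - 2×33 + 67)/3 = 88.67
q₂* = (265 - 2×67 + 33)/3 = 54.67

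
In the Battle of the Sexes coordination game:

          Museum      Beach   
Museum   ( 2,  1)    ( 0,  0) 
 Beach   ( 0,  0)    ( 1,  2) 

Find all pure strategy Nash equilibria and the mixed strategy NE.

Pure NE: (Museum, Museum) and (Beach, Beach); Mixed NE: p = 0.6667, q = 0.3333

Work:
Check pure NE:
(Museum, Museum): (2, 1) - no unilateral deviation beneficial
(Beach, Beach): (1, 2) - no unilateral deviation beneficial
Mixed NE: P1 plays Museum with p = 0.6667, P2 plays Museum with q = 0.3333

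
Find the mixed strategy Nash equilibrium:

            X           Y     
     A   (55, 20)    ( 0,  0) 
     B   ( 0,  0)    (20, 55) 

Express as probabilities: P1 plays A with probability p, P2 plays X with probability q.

p = 0.7333, q = 0.2667

Work:
Find probabilities that make opponent indifferent:
P2 chooses q to make P1 indifferent between A and B
P1 chooses p to make P2 indifferent between X and Y
Mixed NE: P1 plays (A: 0.7333, B: 0.2667), P2 plays (X: 0.2667, Y: 0.7333)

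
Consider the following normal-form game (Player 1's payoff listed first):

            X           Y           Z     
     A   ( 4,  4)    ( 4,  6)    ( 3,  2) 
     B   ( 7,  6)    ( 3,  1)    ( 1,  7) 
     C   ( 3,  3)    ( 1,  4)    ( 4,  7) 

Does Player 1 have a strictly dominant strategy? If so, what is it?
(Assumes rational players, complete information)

No strictly dominant strategy exists for Player 1

Work:
A strategy strictly dominates another if it gives a strictly higher payoff against every opponent action. Compare each pair of P1's strategies column-by-column:
  A vs B: [4 vs 7, 4 vs 3, 3 vs 1] → A does not strictly dominate B (column X: 4 ≤ 7)
  A vs C: [4 vs 3, 4 vs 1, 3 vs 4] → A does not strictly dominate C (column Z: 3 ≤ 4)
  B vs A: [7 vs 4, 3 vs 4, 1 vs 3] → B does not strictly dominate A (column Y: 3 ≤ 4)
  B vs C: [7 vs 3, 3 vs 1, 1 vs 4] → B does not strictly dominate C (column Z: 1 ≤ 4)
  C vs A: [3 vs 4, 1 vs 4, 4 vs 3] → C does not strictly dominate A (column X: 3 ≤ 4)
  C vs B: [3 vs 7, 1 vs 3, 4 vs 1] → C does not strictly dominate B (column X: 3 ≤ 7)
No single strategy strictly dominates all others → no strictly dominant strategy.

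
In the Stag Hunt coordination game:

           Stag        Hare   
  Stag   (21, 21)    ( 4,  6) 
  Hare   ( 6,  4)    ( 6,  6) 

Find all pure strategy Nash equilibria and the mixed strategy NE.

Pure NE: (Stag, Stag) and (Hare, Hare); Mixed NE: p = 0.1176, q = 0.1176

Work:
Check pure NE:
(Stag, Stag): (21, 21) - no unilateral deviation beneficial
(Hare, Hare): (6, 6) - no unilateral deviation beneficial
Mixed NE: P1 plays Stag with p = 0.1176, P2 plays Stag with q = 0.1176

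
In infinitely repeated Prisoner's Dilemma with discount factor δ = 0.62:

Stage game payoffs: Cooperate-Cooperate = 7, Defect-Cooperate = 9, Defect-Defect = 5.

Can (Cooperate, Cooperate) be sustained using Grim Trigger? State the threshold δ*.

δ* = 0.5; since δ = 0.62 ≥ 0.5, cooperation can be sustained

Work:
For Grim Trigger:
Cooperate forever: 7/(1-δ)
Defect then punished: 9 + 5·δ/(1-δ)
Need: 7/(1-δ) ≥ 9 + 5·δ/(1-δ)
Solving: δ ≥ (T-R)/(T-P) = (9-7)/(9-5) = 0.5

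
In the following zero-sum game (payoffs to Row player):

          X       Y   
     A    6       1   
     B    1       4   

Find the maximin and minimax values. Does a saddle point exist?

Maximin = 1, Minimax = 4, Saddle: False

Work:
Row minimums: [1, 1] → maximin = 1
Column maximums: [6, 4] → minimax = 4
No saddle point (maximin ≠ minimax). Mixed strategy needed.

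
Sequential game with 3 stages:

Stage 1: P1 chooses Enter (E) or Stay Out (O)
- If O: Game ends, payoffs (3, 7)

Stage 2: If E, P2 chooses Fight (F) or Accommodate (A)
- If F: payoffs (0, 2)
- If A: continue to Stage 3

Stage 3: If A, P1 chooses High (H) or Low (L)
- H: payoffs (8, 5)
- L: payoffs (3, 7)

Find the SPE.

SPE: (E, A, H); Outcome (8, 5)

Work:
Stage 3: P1 chooses H (8 vs 3)
Stage 2: P2: F->2, A->5 (anticipating H). Choose A
Stage 1: P1: O->3, E->8 (anticipating A, H). Choose E
SPE path: E -> A -> H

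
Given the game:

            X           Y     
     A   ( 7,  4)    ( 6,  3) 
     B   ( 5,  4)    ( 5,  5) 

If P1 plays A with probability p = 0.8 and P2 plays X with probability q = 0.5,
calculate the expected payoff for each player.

E[P1] = 6.2, E[P2] = 3.7

Work:
E[P1] = p·q·π₁(A,X) + p·(1-q)·π₁(A,Y) + (1-p)·q·π₁(B,X) + (1-p)·(1-q)·π₁(B,Y)
= 0.8·0.5·7 + 0.8·0.5·6 + 0.2·0.5·5 + 0.2·0.5·5
= 6.2

E[P2] = 3.7 (similar calculation)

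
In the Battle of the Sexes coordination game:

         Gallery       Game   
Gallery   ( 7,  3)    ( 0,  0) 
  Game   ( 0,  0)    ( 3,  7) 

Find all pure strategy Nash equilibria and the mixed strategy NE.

Pure NE: (Gallery, Gallery) and (Game, Game); Mixed NE: p = 0.7, q = 0.3

Work:
Check pure NE:
(Gallery, Gallery): (7, 3) - no unilateral deviation beneficial
(Game, Game): (3, 7) - no unilateral deviation beneficial
Mixed NE: P1 plays Gallery with p = 0.7, P2 plays Gallery with q = 0.3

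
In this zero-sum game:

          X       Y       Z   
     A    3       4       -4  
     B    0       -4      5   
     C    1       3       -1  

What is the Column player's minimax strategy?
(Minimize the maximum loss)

Column should play X, value = 3

Work:
Column player minimizes Row's maximum payoff:
Column X: max payoff to Row = 3
Column Y: max payoff to Row = 4
Column Z: max payoff to Row = 5
Minimum is 3, achieved by column X.
Minimax strategy: X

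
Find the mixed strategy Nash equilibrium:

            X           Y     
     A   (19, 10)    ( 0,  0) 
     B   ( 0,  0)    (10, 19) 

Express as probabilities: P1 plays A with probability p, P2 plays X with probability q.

p = 0.6552, q = 0.3448

Work:
Find probabilities that make opponent indifferent:
P2 chooses q to make P1 indifferent between A and B
P1 chooses p to make P2 indifferent between X and Y
Mixed NE: P1 plays (A: 0.6552, B: 0.3448), P2 plays (X: 0.3448, Y: 0.6552)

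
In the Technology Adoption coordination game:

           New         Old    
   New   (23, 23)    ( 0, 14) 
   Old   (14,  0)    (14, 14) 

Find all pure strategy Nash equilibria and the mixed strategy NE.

Pure NE: (New, New) and (Old, Old); Mixed NE: p = 0.6087, q = 0.6087

Work:
Check pure NE:
(New, New): (23, 23) - no unilateral deviation beneficial
(Old, Old): (14, 14) - no unilateral deviation beneficial
Mixed NE: P1 plays New with p = 0.6087, P2 plays New with q = 0.6087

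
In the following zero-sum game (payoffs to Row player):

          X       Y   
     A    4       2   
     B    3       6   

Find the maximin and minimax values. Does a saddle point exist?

Maximin = 3, Minimax = 4, Saddle: False

Work:
Row minimums: [2, 3] → maximin = 3
Column maximums: [4, 6] → minimax = 4
No saddle point (maximin ≠ minimax). Mixed strategy needed.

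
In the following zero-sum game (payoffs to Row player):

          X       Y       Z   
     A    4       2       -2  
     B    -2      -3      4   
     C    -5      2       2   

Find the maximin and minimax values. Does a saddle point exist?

Maximin = -2, Minimax = 2, Saddle: False

Work:
Row minimums: [-2, -3, -5] → maximin = -2
Column maximums: [4, 2, 4] → minimax = 2
No saddle point (maximin ≠ minimax). Mixed strategy needed.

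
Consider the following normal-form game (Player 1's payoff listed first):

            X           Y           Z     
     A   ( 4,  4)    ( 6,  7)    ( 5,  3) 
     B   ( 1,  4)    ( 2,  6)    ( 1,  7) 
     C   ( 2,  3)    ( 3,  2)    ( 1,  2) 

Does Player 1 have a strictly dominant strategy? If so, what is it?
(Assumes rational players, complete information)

Yes, Player 1's strictly dominant strategy is A

Work:
A strategy strictly dominates another if it gives a strictly higher payoff against every opponent action. Compare each pair of P1's strategies column-by-column:
  A vs B: [4 vs 1, 6 vs 2, 5 vs 1] → A strictly dominates B
  A vs C: [4 vs 2, 6 vs 3, 5 vs 1] → A strictly dominates C
  B vs A: [1 vs 4, 2 vs 6, 1 vs 5] → B does not strictly dominate A (column X: 1 ≤ 4)
  B vs C: [1 vs 2, 2 vs 3, 1 vs 1] → B does not strictly dominate C (column X: 1 ≤ 2)
  C vs A: [2 vs 4, 3 vs 6, 1 vs 5] → C does not strictly dominate A (column X: 2 ≤ 4)
  C vs B: [2 vs 1, 3 vs 2, 1 vs 1] → C does not strictly dominate B (column Z: 1 ≤ 1)
A strictly dominates every other strategy → strictly dominant.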